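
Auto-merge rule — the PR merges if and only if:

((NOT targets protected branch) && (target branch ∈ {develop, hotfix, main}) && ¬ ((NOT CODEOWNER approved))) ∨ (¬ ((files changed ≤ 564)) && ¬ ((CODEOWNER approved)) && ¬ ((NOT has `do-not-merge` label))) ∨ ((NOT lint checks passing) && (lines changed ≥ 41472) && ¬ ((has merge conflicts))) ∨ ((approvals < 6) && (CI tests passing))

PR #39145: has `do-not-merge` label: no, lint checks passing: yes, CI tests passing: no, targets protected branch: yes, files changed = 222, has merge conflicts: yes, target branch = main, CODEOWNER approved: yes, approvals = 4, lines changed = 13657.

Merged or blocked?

Atomic conditions:
  NOT targets protected branch: yes → false
  target branch ∈ {develop, hotfix, main}: main is in the set → true
  NOT CODEOWNER approved: yes → false
  files changed ≤ 564: 222 ≤ 564 is true
  CODEOWNER approved: yes → true
  NOT has `do-not-merge` label: no → true
  NOT lint checks passing: yes → false
  lines changed ≥ 41472: 13657 ≥ 41472 is false
  has merge conflicts: yes → true
  approvals < 6: 4 < 6 is true
  CI tests passing: no → false
Combine:
[1.3] NOT false = true
[1] false AND true AND true = false
[2.1] NOT true = false
[2.2] NOT true = false
[2.3] NOT true = false
[2] false AND false AND false = false
[3.3] NOT true = false
[3] false AND false AND false = false
[4] true AND false = false
[root] false OR false OR false OR false = false
Overall: false → blocked

Blocked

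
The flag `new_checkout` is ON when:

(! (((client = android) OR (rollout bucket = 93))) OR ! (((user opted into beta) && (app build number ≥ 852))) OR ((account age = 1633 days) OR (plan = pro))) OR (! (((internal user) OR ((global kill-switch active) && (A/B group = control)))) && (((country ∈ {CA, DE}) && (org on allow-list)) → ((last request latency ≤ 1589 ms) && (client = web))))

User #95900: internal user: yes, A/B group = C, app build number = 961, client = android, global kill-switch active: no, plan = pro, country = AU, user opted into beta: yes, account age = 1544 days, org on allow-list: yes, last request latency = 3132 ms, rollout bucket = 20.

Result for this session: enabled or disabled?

Atomic conditions:
  client = android: android == android is true
  rollout bucket = 93: 20 == 93 is false
  user opted into beta: yes → true
  app build number ≥ 852: 961 ≥ 852 is true
  account age = 1633 days: 1544 == 1633 is false
  plan = pro: pro == pro is true
  internal user: yes → true
  global kill-switch active: no → false
  A/B group = control: C == control is false
  country ∈ {CA, DE}: AU is not in the set → false
  org on allow-list: yes → true
  last request latency ≤ 1589 ms: 3132 ≤ 1589 is false
  client = web: android == web is false
Combine:
[1.1.1] true OR false = true
[1.1] NOT true = false
[1.2.1] true AND true = true
[1.2] NOT true = false
[1.3] false OR true = true
[1] false OR false OR true = true
[2.1.1.2] false AND false = false
[2.1.1] true OR false = true
[2.1] NOT true = false
[2.2.1] false AND true = false
[2.2.2] false AND false = false
[2.2] false → false (antecedent false ⇒ implication holds) = true
[2] false AND true = false
[root] true OR false = true
Overall: true → enabled

Enabled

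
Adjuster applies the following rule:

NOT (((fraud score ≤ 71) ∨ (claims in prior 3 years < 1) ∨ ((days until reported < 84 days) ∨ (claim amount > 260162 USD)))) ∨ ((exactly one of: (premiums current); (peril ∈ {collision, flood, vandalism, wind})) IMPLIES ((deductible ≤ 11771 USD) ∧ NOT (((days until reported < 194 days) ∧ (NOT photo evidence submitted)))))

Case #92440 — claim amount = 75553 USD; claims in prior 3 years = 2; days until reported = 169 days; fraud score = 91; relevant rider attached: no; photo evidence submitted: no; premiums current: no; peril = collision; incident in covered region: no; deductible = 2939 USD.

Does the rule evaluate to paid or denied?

Paid

Atomic conditions:
  fraud score ≤ 71: 91 ≤ 71 is false
  claims in prior 3 years < 1: 2 < 1 is false
  days until reported < 84 days: 169 < 84 is false
  claim amount > 260162 USD: 75553 > 260162 is false
  premiums current: no → false
  peril ∈ {collision, flood, vandalism, wind}: collision is in the set → true
  deductible ≤ 11771 USD: 2939 ≤ 11771 is true
  days until reported < 194 days: 169 < 194 is true
  NOT photo evidence submitted: no → true
Combine:
[1.1.3] false OR false = false
[1.1] false OR false OR false = false
[1] NOT false = true
[2.1] exactly-one(false, true) = true
[2.2.2.1] true AND true = true
[2.2.2] NOT true = false
[2.2] true AND false = false
[2] true → false = false
[root] true OR false = true
Overall: true → paid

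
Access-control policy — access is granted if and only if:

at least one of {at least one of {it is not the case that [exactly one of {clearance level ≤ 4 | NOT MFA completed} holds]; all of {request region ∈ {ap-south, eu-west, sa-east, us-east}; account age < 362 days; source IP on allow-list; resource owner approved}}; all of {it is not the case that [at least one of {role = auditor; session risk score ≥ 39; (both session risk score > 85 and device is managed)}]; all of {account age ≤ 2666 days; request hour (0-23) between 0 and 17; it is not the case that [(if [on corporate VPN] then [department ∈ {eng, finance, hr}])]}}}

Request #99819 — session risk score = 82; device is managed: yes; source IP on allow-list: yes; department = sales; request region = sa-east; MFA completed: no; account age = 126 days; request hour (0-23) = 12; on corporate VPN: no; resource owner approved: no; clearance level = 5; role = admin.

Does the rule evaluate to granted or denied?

Atomic conditions:
  clearance level ≤ 4: 5 ≤ 4 is false
  NOT MFA completed: no → true
  request region ∈ {ap-south, eu-west, sa-east, us-east}: sa-east is in the set → true
  account age < 362 days: 126 < 362 is true
  source IP on allow-list: yes → true
  resource owner approved: no → false
  role = auditor: admin == auditor is false
  session risk score ≥ 39: 82 ≥ 39 is true
  session risk score > 85: 82 > 85 is false
  device is managed: yes → true
  account age ≤ 2666 days: 126 ≤ 2666 is true
  request hour (0-23) between 0 and 17: 12 in [0, 17] is true
  on corporate VPN: no → false
  department ∈ {eng, finance, hr}: sales is not in the set → false
Combine:
[1.1.1] exactly-one(false, true) = true
[1.1] NOT true = false
[1.2] true AND true AND true AND false = false
[1] false OR false = false
[2.1.1.3] false AND true = false
[2.1.1] false OR true OR false = true
[2.1] NOT true = false
[2.2.3.1] false → false (antecedent false ⇒ implication holds) = true
[2.2.3] NOT true = false
[2.2] true AND true AND false = false
[2] false AND false = false
[root] false OR false = false
Overall: false → denied

Denied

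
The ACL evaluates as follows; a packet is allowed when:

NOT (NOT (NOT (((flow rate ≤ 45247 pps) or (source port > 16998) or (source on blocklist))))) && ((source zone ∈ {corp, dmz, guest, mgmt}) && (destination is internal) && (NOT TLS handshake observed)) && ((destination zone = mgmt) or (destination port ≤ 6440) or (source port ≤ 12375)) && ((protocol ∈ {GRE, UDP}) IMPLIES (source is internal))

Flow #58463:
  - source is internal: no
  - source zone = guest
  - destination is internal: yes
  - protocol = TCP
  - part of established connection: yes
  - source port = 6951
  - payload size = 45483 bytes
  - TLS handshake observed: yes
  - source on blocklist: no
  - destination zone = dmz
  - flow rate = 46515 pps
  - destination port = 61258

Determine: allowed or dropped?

Dropped

Atomic conditions:
  flow rate ≤ 45247 pps: 46515 ≤ 45247 is false
  source port > 16998: 6951 > 16998 is false
  source on blocklist: no → false
  source zone ∈ {corp, dmz, guest, mgmt}: guest is in the set → true
  destination is internal: yes → true
  NOT TLS handshake observed: yes → false
  destination zone = mgmt: dmz == mgmt is false
  destination port ≤ 6440: 61258 ≤ 6440 is false
  source port ≤ 12375: 6951 ≤ 12375 is true
  protocol ∈ {GRE, UDP}: TCP is not in the set → false
  source is internal: no → false
Combine:
[1.1.1.1] false OR false OR false = false
[1.1.1] NOT false = true
[1.1] NOT true = false
[1] NOT false = true
[2] true AND true AND false = false
[3] false OR false OR true = true
[4] false → false (antecedent false ⇒ implication holds) = true
[root] true AND false AND true AND true = false
Overall: false → dropped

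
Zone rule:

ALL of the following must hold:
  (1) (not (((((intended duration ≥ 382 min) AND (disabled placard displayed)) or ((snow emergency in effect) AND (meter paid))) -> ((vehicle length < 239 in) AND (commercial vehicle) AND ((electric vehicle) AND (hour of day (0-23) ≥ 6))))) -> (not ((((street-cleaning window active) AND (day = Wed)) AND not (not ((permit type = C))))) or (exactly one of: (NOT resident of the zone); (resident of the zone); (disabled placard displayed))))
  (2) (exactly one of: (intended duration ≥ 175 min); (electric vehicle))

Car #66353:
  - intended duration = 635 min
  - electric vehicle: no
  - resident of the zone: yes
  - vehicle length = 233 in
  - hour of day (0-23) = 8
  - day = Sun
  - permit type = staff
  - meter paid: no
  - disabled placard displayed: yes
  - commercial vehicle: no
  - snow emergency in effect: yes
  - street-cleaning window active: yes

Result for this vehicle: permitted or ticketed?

Permitted

Atomic conditions:
  intended duration ≥ 382 min: 635 ≥ 382 is true
  disabled placard displayed: yes → true
  snow emergency in effect: yes → true
  meter paid: no → false
  vehicle length < 239 in: 233 < 239 is true
  commercial vehicle: no → false
  electric vehicle: no → false
  hour of day (0-23) ≥ 6: 8 ≥ 6 is true
  street-cleaning window active: yes → true
  day = Wed: Sun == Wed is false
  permit type = C: staff == C is false
  NOT resident of the zone: yes → false
  resident of the zone: yes → true
  intended duration ≥ 175 min: 635 ≥ 175 is true
Combine:
[1.1.1.1.1] true AND true = true
[1.1.1.1.2] true AND false = false
[1.1.1.1] true OR false = true
[1.1.1.2.3] false AND true = false
[1.1.1.2] true AND false AND false = false
[1.1.1] true → false = false
[1.1] NOT false = true
[1.2.1.1.1] true AND false = false
[1.2.1.1.2.1] NOT false = true
[1.2.1.1.2] NOT true = false
[1.2.1.1] false AND false = false
[1.2.1] NOT false = true
[1.2.2] exactly-one(false, true, true) = false
[1.2] true OR false = true
[1] true → true = true
[2] exactly-one(true, false) = true
[root] true AND true = true
Overall: true → permitted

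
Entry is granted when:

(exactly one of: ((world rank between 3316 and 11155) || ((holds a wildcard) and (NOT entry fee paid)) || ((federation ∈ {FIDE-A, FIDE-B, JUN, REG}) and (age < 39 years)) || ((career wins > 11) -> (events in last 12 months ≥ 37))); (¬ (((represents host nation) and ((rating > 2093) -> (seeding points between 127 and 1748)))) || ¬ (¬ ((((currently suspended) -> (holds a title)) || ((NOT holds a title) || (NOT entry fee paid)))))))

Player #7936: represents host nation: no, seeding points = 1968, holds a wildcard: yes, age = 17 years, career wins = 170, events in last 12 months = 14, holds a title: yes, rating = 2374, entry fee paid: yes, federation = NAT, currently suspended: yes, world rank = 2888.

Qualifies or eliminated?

Atomic conditions:
  world rank between 3316 and 11155: 2888 in [3316, 11155] is false
  holds a wildcard: yes → true
  NOT entry fee paid: yes → false
  federation ∈ {FIDE-A, FIDE-B, JUN, REG}: NAT is not in the set → false
  age < 39 years: 17 < 39 is true
  career wins > 11: 170 > 11 is true
  events in last 12 months ≥ 37: 14 ≥ 37 is false
  represents host nation: no → false
  rating > 2093: 2374 > 2093 is true
  seeding points between 127 and 1748: 1968 in [127, 1748] is false
  currently suspended: yes → true
  holds a title: yes → true
  NOT holds a title: yes → false
Combine:
[1.2] true AND false = false
[1.3] false AND true = false
[1.4] true → false = false
[1] false OR false OR false OR false = false
[2.1.1.2] true → false = false
[2.1.1] false AND false = false
[2.1] NOT false = true
[2.2.1.1.1] true → true = true
[2.2.1.1.2] false OR false = false
[2.2.1.1] true OR false = true
[2.2.1] NOT true = false
[2.2] NOT false = true
[2] true OR true = true
[root] exactly-one(false, true) = true
Overall: true → qualifies

Qualifies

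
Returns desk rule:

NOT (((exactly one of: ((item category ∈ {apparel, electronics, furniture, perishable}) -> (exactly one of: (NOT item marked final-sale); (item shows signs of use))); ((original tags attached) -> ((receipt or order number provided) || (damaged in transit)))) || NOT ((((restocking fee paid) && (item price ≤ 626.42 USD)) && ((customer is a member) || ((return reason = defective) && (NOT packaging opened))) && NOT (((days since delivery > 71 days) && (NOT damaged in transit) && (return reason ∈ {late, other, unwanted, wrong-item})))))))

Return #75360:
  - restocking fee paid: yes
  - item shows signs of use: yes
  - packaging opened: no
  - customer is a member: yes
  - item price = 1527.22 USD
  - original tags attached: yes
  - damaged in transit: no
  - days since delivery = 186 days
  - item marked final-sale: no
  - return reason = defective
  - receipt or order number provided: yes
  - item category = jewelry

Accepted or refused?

Refused

Atomic conditions:
  item category ∈ {apparel, electronics, furniture, perishable}: jewelry is not in the set → false
  NOT item marked final-sale: no → true
  item shows signs of use: yes → true
  original tags attached: yes → true
  receipt or order number provided: yes → true
  damaged in transit: no → false
  restocking fee paid: yes → true
  item price ≤ 626.42 USD: 1527.22 ≤ 626.42 is false
  customer is a member: yes → true
  return reason = defective: defective == defective is true
  NOT packaging opened: no → true
  days since delivery > 71 days: 186 > 71 is true
  NOT damaged in transit: no → true
  return reason ∈ {late, other, unwanted, wrong-item}: defective is not in the set → false
Combine:
[1.1.1.2] exactly-one(true, true) = false
[1.1.1] false → false (antecedent false ⇒ implication holds) = true
[1.1.2.2] true OR false = true
[1.1.2] true → true = true
[1.1] exactly-one(true, true) = false
[1.2.1.1] true AND false = false
[1.2.1.2.2] true AND true = true
[1.2.1.2] true OR true = true
[1.2.1.3.1] true AND true AND false = false
[1.2.1.3] NOT false = true
[1.2.1] false AND true AND true = false
[1.2] NOT false = true
[1] false OR true = true
[root] NOT true = false
Overall: false → refused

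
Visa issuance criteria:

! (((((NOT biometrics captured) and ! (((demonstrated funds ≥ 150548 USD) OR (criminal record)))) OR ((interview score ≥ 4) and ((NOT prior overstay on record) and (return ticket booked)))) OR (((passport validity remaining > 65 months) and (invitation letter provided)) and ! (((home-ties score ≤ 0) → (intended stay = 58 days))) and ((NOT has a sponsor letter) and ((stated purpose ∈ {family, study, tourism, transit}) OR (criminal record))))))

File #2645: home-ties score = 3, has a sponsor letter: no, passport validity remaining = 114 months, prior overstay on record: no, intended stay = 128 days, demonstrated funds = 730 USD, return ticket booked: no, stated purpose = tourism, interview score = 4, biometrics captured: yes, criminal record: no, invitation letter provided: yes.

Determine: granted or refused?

Granted

Atomic conditions:
  NOT biometrics captured: yes → false
  demonstrated funds ≥ 150548 USD: 730 ≥ 150548 is false
  criminal record: no → false
  interview score ≥ 4: 4 ≥ 4 is true
  NOT prior overstay on record: no → true
  return ticket booked: no → false
  passport validity remaining > 65 months: 114 > 65 is true
  invitation letter provided: yes → true
  home-ties score ≤ 0: 3 ≤ 0 is false
  intended stay = 58 days: 128 == 58 is false
  NOT has a sponsor letter: no → true
  stated purpose ∈ {family, study, tourism, transit}: tourism is in the set → true
Combine:
[1.1.1.2.1] false OR false = false
[1.1.1.2] NOT false = true
[1.1.1] false AND true = false
[1.1.2.2] true AND false = false
[1.1.2] true AND false = false
[1.1] false OR false = false
[1.2.1] true AND true = true
[1.2.2.1] false → false (antecedent false ⇒ implication holds) = true
[1.2.2] NOT true = false
[1.2.3.2] true OR false = true
[1.2.3] true AND true = true
[1.2] true AND false AND true = false
[1] false OR false = false
[root] NOT false = true
Overall: true → granted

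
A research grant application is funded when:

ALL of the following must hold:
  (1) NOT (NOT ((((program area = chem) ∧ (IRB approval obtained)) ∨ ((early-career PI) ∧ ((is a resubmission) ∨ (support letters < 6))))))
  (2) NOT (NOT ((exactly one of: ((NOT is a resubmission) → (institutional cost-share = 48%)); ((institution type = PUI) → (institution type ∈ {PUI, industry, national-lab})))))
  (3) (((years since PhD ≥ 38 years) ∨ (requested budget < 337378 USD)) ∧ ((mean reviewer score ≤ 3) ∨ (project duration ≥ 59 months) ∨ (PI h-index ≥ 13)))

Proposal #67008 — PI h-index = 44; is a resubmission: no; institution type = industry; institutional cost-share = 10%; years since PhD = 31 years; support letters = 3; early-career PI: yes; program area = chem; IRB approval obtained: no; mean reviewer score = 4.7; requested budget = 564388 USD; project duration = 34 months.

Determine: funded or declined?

Atomic conditions:
  program area = chem: chem == chem is true
  IRB approval obtained: no → false
  early-career PI: yes → true
  is a resubmission: no → false
  support letters < 6: 3 < 6 is true
  NOT is a resubmission: no → true
  institutional cost-share = 48%: 10 == 48 is false
  institution type = PUI: industry == PUI is false
  institution type ∈ {PUI, industry, national-lab}: industry is in the set → true
  years since PhD ≥ 38 years: 31 ≥ 38 is false
  requested budget < 337378 USD: 564388 < 337378 is false
  mean reviewer score ≤ 3: 4.7 ≤ 3 is false
  project duration ≥ 59 months: 34 ≥ 59 is false
  PI h-index ≥ 13: 44 ≥ 13 is true
Combine:
[1.1.1.1] true AND false = false
[1.1.1.2.2] false OR true = true
[1.1.1.2] true AND true = true
[1.1.1] false OR true = true
[1.1] NOT true = false
[1] NOT false = true
[2.1.1.1] true → false = false
[2.1.1.2] false → true (antecedent false ⇒ implication holds) = true
[2.1.1] exactly-one(false, true) = true
[2.1] NOT true = false
[2] NOT false = true
[3.1] false OR false = false
[3.2] false OR false OR true = true
[3] false AND true = false
[root] true AND true AND false = false
Overall: false → declined

Declined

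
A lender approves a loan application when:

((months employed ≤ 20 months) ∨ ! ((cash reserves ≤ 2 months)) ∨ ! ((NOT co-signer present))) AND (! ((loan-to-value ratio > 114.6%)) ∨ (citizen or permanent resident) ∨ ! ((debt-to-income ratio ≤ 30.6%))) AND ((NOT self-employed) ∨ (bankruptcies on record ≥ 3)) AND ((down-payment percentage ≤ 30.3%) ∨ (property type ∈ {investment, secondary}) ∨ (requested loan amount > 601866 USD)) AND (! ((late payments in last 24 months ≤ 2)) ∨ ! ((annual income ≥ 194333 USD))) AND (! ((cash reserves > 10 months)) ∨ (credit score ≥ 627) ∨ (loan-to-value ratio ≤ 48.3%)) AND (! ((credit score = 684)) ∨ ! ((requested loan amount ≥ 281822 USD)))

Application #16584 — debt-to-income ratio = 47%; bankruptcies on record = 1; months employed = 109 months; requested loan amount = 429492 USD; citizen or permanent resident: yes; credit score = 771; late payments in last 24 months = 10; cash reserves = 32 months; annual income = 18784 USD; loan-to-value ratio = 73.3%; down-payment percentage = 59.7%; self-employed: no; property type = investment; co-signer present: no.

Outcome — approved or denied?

Approved

Atomic conditions:
  months employed ≤ 20 months: 109 ≤ 20 is false
  cash reserves ≤ 2 months: 32 ≤ 2 is false
  NOT co-signer present: no → true
  loan-to-value ratio > 114.6%: 73.3 > 114.6 is false
  citizen or permanent resident: yes → true
  debt-to-income ratio ≤ 30.6%: 47 ≤ 30.6 is false
  NOT self-employed: no → true
  bankruptcies on record ≥ 3: 1 ≥ 3 is false
  down-payment percentage ≤ 30.3%: 59.7 ≤ 30.3 is false
  property type ∈ {investment, secondary}: investment is in the set → true
  requested loan amount > 601866 USD: 429492 > 601866 is false
  late payments in last 24 months ≤ 2: 10 ≤ 2 is false
  annual income ≥ 194333 USD: 18784 ≥ 194333 is false
  cash reserves > 10 months: 32 > 10 is true
  credit score ≥ 627: 771 ≥ 627 is true
  loan-to-value ratio ≤ 48.3%: 73.3 ≤ 48.3 is false
  credit score = 684: 771 == 684 is false
  requested loan amount ≥ 281822 USD: 429492 ≥ 281822 is true
Combine:
[1.2] NOT false = true
[1.3] NOT true = false
[1] false OR true OR false = true
[2.1] NOT false = true
[2.3] NOT false = true
[2] true OR true OR true = true
[3] true OR false = true
[4] false OR true OR false = true
[5.1] NOT false = true
[5.2] NOT false = true
[5] true OR true = true
[6.1] NOT true = false
[6] false OR true OR false = true
[7.1] NOT false = true
[7.2] NOT true = false
[7] true OR false = true
[root] true AND true AND true AND true AND true AND true AND true = true
Overall: true → approved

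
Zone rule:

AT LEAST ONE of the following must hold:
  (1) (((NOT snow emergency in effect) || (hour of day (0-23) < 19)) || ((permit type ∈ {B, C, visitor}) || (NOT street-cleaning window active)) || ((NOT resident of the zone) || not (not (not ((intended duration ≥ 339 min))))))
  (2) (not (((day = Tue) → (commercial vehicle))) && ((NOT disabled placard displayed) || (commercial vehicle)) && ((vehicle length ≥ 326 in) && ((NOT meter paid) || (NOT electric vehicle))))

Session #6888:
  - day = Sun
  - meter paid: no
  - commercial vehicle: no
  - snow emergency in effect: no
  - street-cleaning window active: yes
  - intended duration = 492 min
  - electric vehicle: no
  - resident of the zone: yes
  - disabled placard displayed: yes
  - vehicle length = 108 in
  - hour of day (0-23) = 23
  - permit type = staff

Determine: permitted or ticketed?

Permitted

Atomic conditions:
  NOT snow emergency in effect: no → true
  hour of day (0-23) < 19: 23 < 19 is false
  permit type ∈ {B, C, visitor}: staff is not in the set → false
  NOT street-cleaning window active: yes → false
  NOT resident of the zone: yes → false
  intended duration ≥ 339 min: 492 ≥ 339 is true
  day = Tue: Sun == Tue is false
  commercial vehicle: no → false
  NOT disabled placard displayed: yes → false
  vehicle length ≥ 326 in: 108 ≥ 326 is false
  NOT meter paid: no → true
  NOT electric vehicle: no → true
Combine:
[1.1] true OR false = true
[1.2] false OR false = false
[1.3.2.1.1] NOT true = false
[1.3.2.1] NOT false = true
[1.3.2] NOT true = false
[1.3] false OR false = false
[1] true OR false OR false = true
[2.1.1] false → false (antecedent false ⇒ implication holds) = true
[2.1] NOT true = false
[2.2] false OR false = false
[2.3.2] true OR true = true
[2.3] false AND true = false
[2] false AND false AND false = false
[root] true OR false = true
Overall: true → permitted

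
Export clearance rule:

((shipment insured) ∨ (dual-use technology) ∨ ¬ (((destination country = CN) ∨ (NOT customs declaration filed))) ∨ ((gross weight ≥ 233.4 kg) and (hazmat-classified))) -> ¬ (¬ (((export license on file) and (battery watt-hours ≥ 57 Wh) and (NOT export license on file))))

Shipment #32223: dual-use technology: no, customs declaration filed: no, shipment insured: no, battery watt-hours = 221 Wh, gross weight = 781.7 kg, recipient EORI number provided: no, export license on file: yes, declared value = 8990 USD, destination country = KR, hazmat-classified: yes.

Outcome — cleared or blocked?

Blocked

Atomic conditions:
  shipment insured: no → false
  dual-use technology: no → false
  destination country = CN: KR == CN is false
  NOT customs declaration filed: no → true
  gross weight ≥ 233.4 kg: 781.7 ≥ 233.4 is true
  hazmat-classified: yes → true
  export license on file: yes → true
  battery watt-hours ≥ 57 Wh: 221 ≥ 57 is true
  NOT export license on file: yes → false
Combine:
[1.3.1] false OR true = true
[1.3] NOT true = false
[1.4] true AND true = true
[1] false OR false OR false OR true = true
[2.1.1] true AND true AND false = false
[2.1] NOT false = true
[2] NOT true = false
[root] true → false = false
Overall: false → blocked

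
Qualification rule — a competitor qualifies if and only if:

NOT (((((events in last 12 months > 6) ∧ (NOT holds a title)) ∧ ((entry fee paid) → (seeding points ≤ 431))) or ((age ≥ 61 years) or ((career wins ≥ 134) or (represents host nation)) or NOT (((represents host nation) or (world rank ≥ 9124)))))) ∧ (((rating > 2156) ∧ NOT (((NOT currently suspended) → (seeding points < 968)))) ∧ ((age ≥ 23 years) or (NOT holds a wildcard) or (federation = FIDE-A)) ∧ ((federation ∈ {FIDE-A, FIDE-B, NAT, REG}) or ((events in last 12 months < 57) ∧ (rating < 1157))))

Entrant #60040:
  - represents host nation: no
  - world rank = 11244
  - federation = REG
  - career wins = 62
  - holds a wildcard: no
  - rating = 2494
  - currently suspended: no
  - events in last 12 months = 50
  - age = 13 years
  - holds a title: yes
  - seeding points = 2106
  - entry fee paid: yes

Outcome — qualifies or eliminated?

Atomic conditions:
  events in last 12 months > 6: 50 > 6 is true
  NOT holds a title: yes → false
  entry fee paid: yes → true
  seeding points ≤ 431: 2106 ≤ 431 is false
  age ≥ 61 years: 13 ≥ 61 is false
  career wins ≥ 134: 62 ≥ 134 is false
  represents host nation: no → false
  world rank ≥ 9124: 11244 ≥ 9124 is true
  rating > 2156: 2494 > 2156 is true
  NOT currently suspended: no → true
  seeding points < 968: 2106 < 968 is false
  age ≥ 23 years: 13 ≥ 23 is false
  NOT holds a wildcard: no → true
  federation = FIDE-A: REG == FIDE-A is false
  federation ∈ {FIDE-A, FIDE-B, NAT, REG}: REG is in the set → true
  events in last 12 months < 57: 50 < 57 is true
  rating < 1157: 2494 < 1157 is false
Combine:
[1.1.1.1] true AND false = false
[1.1.1.2] true → false = false
[1.1.1] false AND false = false
[1.1.2.2] false OR false = false
[1.1.2.3.1] false OR true = true
[1.1.2.3] NOT true = false
[1.1.2] false OR false OR false = false
[1.1] false OR false = false
[1] NOT false = true
[2.1.2.1] true → false = false
[2.1.2] NOT false = true
[2.1] true AND true = true
[2.2] false OR true OR false = true
[2.3.2] true AND false = false
[2.3] true OR false = true
[2] true AND true AND true = true
[root] true AND true = true
Overall: true → qualifies

Qualifies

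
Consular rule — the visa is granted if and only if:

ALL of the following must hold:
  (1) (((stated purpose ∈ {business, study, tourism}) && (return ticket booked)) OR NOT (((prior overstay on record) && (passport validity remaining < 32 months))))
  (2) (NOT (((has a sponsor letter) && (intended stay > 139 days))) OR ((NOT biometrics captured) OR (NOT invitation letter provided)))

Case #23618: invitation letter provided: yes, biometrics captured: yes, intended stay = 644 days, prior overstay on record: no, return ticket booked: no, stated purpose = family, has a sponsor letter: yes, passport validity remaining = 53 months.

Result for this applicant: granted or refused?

Refused

Atomic conditions:
  stated purpose ∈ {business, study, tourism}: family is not in the set → false
  return ticket booked: no → false
  prior overstay on record: no → false
  passport validity remaining < 32 months: 53 < 32 is false
  has a sponsor letter: yes → true
  intended stay > 139 days: 644 > 139 is true
  NOT biometrics captured: yes → false
  NOT invitation letter provided: yes → false
Combine:
[1.1] false AND false = false
[1.2.1] false AND false = false
[1.2] NOT false = true
[1] false OR true = true
[2.1.1] true AND true = true
[2.1] NOT true = false
[2.2] false OR false = false
[2] false OR false = false
[root] true AND false = false
Overall: false → refused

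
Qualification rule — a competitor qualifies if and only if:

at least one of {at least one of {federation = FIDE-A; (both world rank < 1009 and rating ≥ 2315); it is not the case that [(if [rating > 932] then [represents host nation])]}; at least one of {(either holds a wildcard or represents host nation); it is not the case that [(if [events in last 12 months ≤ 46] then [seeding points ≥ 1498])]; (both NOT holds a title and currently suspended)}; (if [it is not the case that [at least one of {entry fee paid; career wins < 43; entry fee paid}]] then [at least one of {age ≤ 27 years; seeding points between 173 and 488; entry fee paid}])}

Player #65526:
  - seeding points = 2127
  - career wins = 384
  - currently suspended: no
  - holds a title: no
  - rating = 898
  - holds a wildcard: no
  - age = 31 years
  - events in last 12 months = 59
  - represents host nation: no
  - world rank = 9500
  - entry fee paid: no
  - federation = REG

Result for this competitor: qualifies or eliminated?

Atomic conditions:
  federation = FIDE-A: REG == FIDE-A is false
  world rank < 1009: 9500 < 1009 is false
  rating ≥ 2315: 898 ≥ 2315 is false
  rating > 932: 898 > 932 is false
  represents host nation: no → false
  holds a wildcard: no → false
  events in last 12 months ≤ 46: 59 ≤ 46 is false
  seeding points ≥ 1498: 2127 ≥ 1498 is true
  NOT holds a title: no → true
  currently suspended: no → false
  entry fee paid: no → false
  career wins < 43: 384 < 43 is false
  age ≤ 27 years: 31 ≤ 27 is false
  seeding points between 173 and 488: 2127 in [173, 488] is false
Combine:
[1.2] false AND false = false
[1.3.1] false → false (antecedent false ⇒ implication holds) = true
[1.3] NOT true = false
[1] false OR false OR false = false
[2.1] false OR false = false
[2.2.1] false → true (antecedent false ⇒ implication holds) = true
[2.2] NOT true = false
[2.3] true AND false = false
[2] false OR false OR false = false
[3.1.1] false OR false OR false = false
[3.1] NOT false = true
[3.2] false OR false OR false = false
[3] true → false = false
[root] false OR false OR false = false
Overall: false → eliminated

Eliminated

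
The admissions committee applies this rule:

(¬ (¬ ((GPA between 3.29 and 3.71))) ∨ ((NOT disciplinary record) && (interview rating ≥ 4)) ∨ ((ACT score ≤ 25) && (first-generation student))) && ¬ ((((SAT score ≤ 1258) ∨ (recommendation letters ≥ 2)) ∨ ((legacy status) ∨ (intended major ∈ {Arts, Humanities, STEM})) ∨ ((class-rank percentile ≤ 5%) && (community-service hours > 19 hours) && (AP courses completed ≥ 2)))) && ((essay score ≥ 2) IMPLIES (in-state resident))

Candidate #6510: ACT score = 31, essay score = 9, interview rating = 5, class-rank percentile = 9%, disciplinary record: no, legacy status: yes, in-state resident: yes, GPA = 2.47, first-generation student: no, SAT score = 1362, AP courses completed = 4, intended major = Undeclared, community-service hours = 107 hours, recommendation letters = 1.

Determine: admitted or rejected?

Rejected

Atomic conditions:
  GPA between 3.29 and 3.71: 2.47 in [3.29, 3.71] is false
  NOT disciplinary record: no → true
  interview rating ≥ 4: 5 ≥ 4 is true
  ACT score ≤ 25: 31 ≤ 25 is false
  first-generation student: no → false
  SAT score ≤ 1258: 1362 ≤ 1258 is false
  recommendation letters ≥ 2: 1 ≥ 2 is false
  legacy status: yes → true
  intended major ∈ {Arts, Humanities, STEM}: Undeclared is not in the set → false
  class-rank percentile ≤ 5%: 9 ≤ 5 is false
  community-service hours > 19 hours: 107 > 19 is true
  AP courses completed ≥ 2: 4 ≥ 2 is true
  essay score ≥ 2: 9 ≥ 2 is true
  in-state resident: yes → true
Combine:
[1.1.1] NOT false = true
[1.1] NOT true = false
[1.2] true AND true = true
[1.3] false AND false = false
[1] false OR true OR false = true
[2.1.1] false OR false = false
[2.1.2] true OR false = true
[2.1.3] false AND true AND true = false
[2.1] false OR true OR false = true
[2] NOT true = false
[3] true → true = true
[root] true AND false AND true = false
Overall: false → rejected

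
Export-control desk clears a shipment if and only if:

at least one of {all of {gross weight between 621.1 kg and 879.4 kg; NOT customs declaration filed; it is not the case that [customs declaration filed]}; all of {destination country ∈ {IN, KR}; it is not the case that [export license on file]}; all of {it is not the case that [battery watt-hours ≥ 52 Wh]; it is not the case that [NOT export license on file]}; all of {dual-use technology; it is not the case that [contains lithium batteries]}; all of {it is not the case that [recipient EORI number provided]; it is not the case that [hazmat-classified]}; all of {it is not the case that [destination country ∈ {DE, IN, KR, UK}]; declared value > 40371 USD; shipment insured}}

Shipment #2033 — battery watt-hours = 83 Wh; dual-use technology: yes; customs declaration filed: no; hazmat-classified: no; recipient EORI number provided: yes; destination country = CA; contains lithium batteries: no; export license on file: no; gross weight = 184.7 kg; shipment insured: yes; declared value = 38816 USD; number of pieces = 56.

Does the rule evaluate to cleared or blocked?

Atomic conditions:
  gross weight between 621.1 kg and 879.4 kg: 184.7 in [621.1, 879.4] is false
  NOT customs declaration filed: no → true
  customs declaration filed: no → false
  destination country ∈ {IN, KR}: CA is not in the set → false
  export license on file: no → false
  battery watt-hours ≥ 52 Wh: 83 ≥ 52 is true
  NOT export license on file: no → true
  dual-use technology: yes → true
  contains lithium batteries: no → false
  recipient EORI number provided: yes → true
  hazmat-classified: no → false
  destination country ∈ {DE, IN, KR, UK}: CA is not in the set → false
  declared value > 40371 USD: 38816 > 40371 is false
  shipment insured: yes → true
Combine:
[1.3] NOT false = true
[1] false AND true AND true = false
[2.2] NOT false = true
[2] false AND true = false
[3.1] NOT true = false
[3.2] NOT true = false
[3] false AND false = false
[4.2] NOT false = true
[4] true AND true = true
[5.1] NOT true = false
[5.2] NOT false = true
[5] false AND true = false
[6.1] NOT false = true
[6] true AND false AND true = false
[root] false OR false OR false OR true OR false OR false = true
Overall: true → cleared

Cleared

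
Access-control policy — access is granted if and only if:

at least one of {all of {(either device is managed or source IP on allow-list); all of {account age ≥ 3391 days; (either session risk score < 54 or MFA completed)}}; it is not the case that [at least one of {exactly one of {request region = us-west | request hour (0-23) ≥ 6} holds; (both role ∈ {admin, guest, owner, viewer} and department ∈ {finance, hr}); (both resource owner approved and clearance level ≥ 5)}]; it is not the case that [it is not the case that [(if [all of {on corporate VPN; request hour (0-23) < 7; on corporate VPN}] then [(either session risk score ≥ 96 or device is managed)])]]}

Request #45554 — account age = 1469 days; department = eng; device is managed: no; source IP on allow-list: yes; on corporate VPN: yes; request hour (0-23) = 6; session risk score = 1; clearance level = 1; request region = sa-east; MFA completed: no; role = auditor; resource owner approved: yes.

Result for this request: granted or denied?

Atomic conditions:
  device is managed: no → false
  source IP on allow-list: yes → true
  account age ≥ 3391 days: 1469 ≥ 3391 is false
  session risk score < 54: 1 < 54 is true
  MFA completed: no → false
  request region = us-west: sa-east == us-west is false
  request hour (0-23) ≥ 6: 6 ≥ 6 is true
  role ∈ {admin, guest, owner, viewer}: auditor is not in the set → false
  department ∈ {finance, hr}: eng is not in the set → false
  resource owner approved: yes → true
  clearance level ≥ 5: 1 ≥ 5 is false
  on corporate VPN: yes → true
  request hour (0-23) < 7: 6 < 7 is true
  session risk score ≥ 96: 1 ≥ 96 is false
Combine:
[1.1] false OR true = true
[1.2.2] true OR false = true
[1.2] false AND true = false
[1] true AND false = false
[2.1.1] exactly-one(false, true) = true
[2.1.2] false AND false = false
[2.1.3] true AND false = false
[2.1] true OR false OR false = true
[2] NOT true = false
[3.1.1.1] true AND true AND true = true
[3.1.1.2] false OR false = false
[3.1.1] true → false = false
[3.1] NOT false = true
[3] NOT true = false
[root] false OR false OR false = false
Overall: false → denied

Denied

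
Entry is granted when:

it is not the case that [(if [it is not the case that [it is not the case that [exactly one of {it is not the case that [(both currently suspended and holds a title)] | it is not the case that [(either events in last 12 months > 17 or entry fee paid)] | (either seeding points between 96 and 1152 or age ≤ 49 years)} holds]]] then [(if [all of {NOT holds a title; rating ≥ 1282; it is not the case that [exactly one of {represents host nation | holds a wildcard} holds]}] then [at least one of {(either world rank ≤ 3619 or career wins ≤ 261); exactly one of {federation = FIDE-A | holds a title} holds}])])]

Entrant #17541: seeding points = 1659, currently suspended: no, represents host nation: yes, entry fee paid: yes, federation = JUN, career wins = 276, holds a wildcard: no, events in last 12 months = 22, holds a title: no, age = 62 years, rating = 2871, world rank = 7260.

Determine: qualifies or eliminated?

Eliminated

Atomic conditions:
  currently suspended: no → false
  holds a title: no → false
  events in last 12 months > 17: 22 > 17 is true
  entry fee paid: yes → true
  seeding points between 96 and 1152: 1659 in [96, 1152] is false
  age ≤ 49 years: 62 ≤ 49 is false
  NOT holds a title: no → true
  rating ≥ 1282: 2871 ≥ 1282 is true
  represents host nation: yes → true
  holds a wildcard: no → false
  world rank ≤ 3619: 7260 ≤ 3619 is false
  career wins ≤ 261: 276 ≤ 261 is false
  federation = FIDE-A: JUN == FIDE-A is false
Combine:
[1.1.1.1.1.1] false AND false = false
[1.1.1.1.1] NOT false = true
[1.1.1.1.2.1] true OR true = true
[1.1.1.1.2] NOT true = false
[1.1.1.1.3] false OR false = false
[1.1.1.1] exactly-one(true, false, false) = true
[1.1.1] NOT true = false
[1.1] NOT false = true
[1.2.1.3.1] exactly-one(true, false) = true
[1.2.1.3] NOT true = false
[1.2.1] true AND true AND false = false
[1.2.2.1] false OR false = false
[1.2.2.2] exactly-one(false, false) = false
[1.2.2] false OR false = false
[1.2] false → false (antecedent false ⇒ implication holds) = true
[1] true → true = true
[root] NOT true = false
Overall: false → eliminated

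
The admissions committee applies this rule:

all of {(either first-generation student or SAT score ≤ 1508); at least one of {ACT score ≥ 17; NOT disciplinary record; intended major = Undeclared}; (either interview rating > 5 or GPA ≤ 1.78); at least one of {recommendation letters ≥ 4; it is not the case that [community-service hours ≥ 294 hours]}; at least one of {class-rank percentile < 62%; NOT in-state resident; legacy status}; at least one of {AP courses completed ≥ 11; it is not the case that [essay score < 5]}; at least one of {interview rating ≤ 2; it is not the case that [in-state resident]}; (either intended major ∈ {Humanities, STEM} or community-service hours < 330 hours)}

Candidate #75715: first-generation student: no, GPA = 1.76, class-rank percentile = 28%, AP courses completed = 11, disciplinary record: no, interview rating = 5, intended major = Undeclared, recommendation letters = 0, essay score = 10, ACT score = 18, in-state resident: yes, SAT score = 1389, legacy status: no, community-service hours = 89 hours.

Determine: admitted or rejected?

Atomic conditions:
  first-generation student: no → false
  SAT score ≤ 1508: 1389 ≤ 1508 is true
  ACT score ≥ 17: 18 ≥ 17 is true
  NOT disciplinary record: no → true
  intended major = Undeclared: Undeclared == Undeclared is true
  interview rating > 5: 5 > 5 is false
  GPA ≤ 1.78: 1.76 ≤ 1.78 is true
  recommendation letters ≥ 4: 0 ≥ 4 is false
  community-service hours ≥ 294 hours: 89 ≥ 294 is false
  class-rank percentile < 62%: 28 < 62 is true
  NOT in-state resident: yes → false
  legacy status: no → false
  AP courses completed ≥ 11: 11 ≥ 11 is true
  essay score < 5: 10 < 5 is false
  interview rating ≤ 2: 5 ≤ 2 is false
  in-state resident: yes → true
  intended major ∈ {Humanities, STEM}: Undeclared is not in the set → false
  community-service hours < 330 hours: 89 < 330 is true
Combine:
[1] false OR true = true
[2] true OR true OR true = true
[3] false OR true = true
[4.2] NOT false = true
[4] false OR true = true
[5] true OR false OR false = true
[6.2] NOT false = true
[6] true OR true = true
[7.2] NOT true = false
[7] false OR false = false
[8] false OR true = true
[root] true AND true AND true AND true AND true AND true AND false AND true = false
Overall: false → rejected

Rejected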